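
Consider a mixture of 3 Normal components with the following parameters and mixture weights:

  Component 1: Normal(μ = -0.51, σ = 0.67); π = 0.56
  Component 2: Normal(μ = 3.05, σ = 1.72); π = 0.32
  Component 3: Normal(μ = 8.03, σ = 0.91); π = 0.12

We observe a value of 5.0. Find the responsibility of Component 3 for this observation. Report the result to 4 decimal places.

0.0052

The responsibility of component k is w_k f_k(x) divided by Σ_j w_j f_j(x).
Normal densities:
  p_1 = 1.22655e-15
  p_2 = 0.121977
  p_3 = 0.00171562
Multiply by the mixture weights:
  w_1·p_1 = 0.56 × 1.22655e-15 = 6.86871e-16
  w_2·p_2 = 0.32 × 0.121977 = 0.0390326
  w_3·p_3 = 0.12 × 0.00171562 = 0.000205875
Denominator: 6.86871e-16 + 0.0390326 + 0.000205875 = 0.0392385
P(Component 3 | data) = 0.000205875 / 0.0392385 ≈ 0.0052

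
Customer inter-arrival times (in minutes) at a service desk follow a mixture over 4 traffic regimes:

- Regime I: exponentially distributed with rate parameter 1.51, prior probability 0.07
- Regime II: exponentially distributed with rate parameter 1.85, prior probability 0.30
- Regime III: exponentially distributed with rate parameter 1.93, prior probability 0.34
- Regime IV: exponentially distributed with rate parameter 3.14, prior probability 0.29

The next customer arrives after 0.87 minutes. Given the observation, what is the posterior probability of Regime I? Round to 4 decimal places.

0.0885

Apply Bayes' rule: the posterior for each component is proportional to its prior times its likelihood at x.
Component likelihoods at x = 0.87 minutes:
  f_I = 0.405924
  f_II = 0.369977
  f_III = 0.360026
  f_IV = 0.20442
Weight by the priors:
  w_I·f_I = 0.07 × 0.405924 = 0.0284147
  w_II·f_II = 0.30 × 0.369977 = 0.110993
  w_III·f_III = 0.34 × 0.360026 = 0.122409
  w_IV·f_IV = 0.29 × 0.20442 = 0.0592819
Evidence: 0.0284147 + 0.110993 + 0.122409 + 0.0592819 = 0.321098
Responsibility of Regime I: 0.0284147 / 0.321098 ≈ 0.0885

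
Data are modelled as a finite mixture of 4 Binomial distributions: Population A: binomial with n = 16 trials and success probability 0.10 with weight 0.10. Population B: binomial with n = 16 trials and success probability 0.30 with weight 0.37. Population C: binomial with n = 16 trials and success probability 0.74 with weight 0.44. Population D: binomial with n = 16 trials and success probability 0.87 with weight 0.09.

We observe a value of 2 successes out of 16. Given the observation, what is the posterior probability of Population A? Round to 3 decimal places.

Apply Bayes' rule: the posterior for each component is proportional to its prior times its likelihood at x.
Component likelihoods at x = 2 successes out of 16:
  p_A = C(16,2)·0.10^2·0.90^14 = 120·0.01·0.228768 = 0.274522
  p_B = C(16,2)·0.30^2·0.70^14 = 120·0.09·0.00678223 = 0.0732481
  p_C = C(16,2)·0.74^2·0.26^14 = 120·0.5476·6.451e-09 = 4.23908e-07
  p_D = C(16,2)·0.87^2·0.13^14 = 120·0.7569·3.93738e-13 = 3.57624e-11
Unnormalised posteriors:
  π_A·p_A = 0.10 × 0.274522 = 0.0274522
  π_B·p_B = 0.37 × 0.0732481 = 0.0271018
  π_C·p_C = 0.44 × 4.23908e-07 = 1.86519e-07
  π_D·p_D = 0.09 × 3.57624e-11 = 3.21862e-12
Marginal: 0.0274522 + 0.0271018 + 1.86519e-07 + 3.21862e-12 = 0.0545541
So the posterior for Population A is 0.0274522 / 0.0545541 ≈ 0.503.

0.503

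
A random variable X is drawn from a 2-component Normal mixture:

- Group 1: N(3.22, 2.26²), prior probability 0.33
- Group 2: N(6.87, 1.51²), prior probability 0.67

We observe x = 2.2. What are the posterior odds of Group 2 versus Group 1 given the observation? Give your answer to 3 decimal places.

0.028

Posterior odds = (π_i f_i(x)) / (π_j f_j(x)); the normalising sum cancels.
Normal densities:
  p_1 = (1/(2.26·√(2π)))·exp(−(2.2−3.22)²/(2·2.26²)) = 0.176523·exp(-0.10185) = 0.15943
  p_2 = (1/(1.51·√(2π)))·exp(−(2.2−6.87)²/(2·1.51²)) = 0.264200·exp(-4.78244) = 0.00221281
Odds = (0.67/0.33) × (0.00221281/0.15943) = 2.0303 × 0.0138795 ≈ 0.028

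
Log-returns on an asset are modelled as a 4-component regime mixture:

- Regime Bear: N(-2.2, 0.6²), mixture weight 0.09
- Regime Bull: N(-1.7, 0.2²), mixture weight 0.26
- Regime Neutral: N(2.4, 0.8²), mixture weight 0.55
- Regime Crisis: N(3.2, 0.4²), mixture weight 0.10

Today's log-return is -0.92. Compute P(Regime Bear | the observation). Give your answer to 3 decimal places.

P(component k | x) = w_k·f_k(x) / marginal(x), where marginal(x) = Σ_j w_j·f_j(x).
Normal densities:
  p_Bear = (1/(0.6·√(2π)))·exp(−(-0.92−-2.2)²/(2·0.6²)) = 0.664904·exp(-2.27556) = 0.0683121
  p_Bull = (1/(0.2·√(2π)))·exp(−(-0.92−-1.7)²/(2·0.2²)) = 1.994711·exp(-7.60500) = 0.000993277
  p_Neutral = (1/(0.8·√(2π)))·exp(−(-0.92−2.4)²/(2·0.8²)) = 0.498678·exp(-8.61125) = 9.07824e-05
  p_Crisis = (1/(0.4·√(2π)))·exp(−(-0.92−3.2)²/(2·0.4²)) = 0.997356·exp(-53.04500) = 9.15586e-24
Prior × likelihood for each component:
  w_Bear·p_Bear = 0.09 × 0.0683121 = 0.00614809
  w_Bull·p_Bull = 0.26 × 0.000993277 = 0.000258252
  w_Neutral·p_Neutral = 0.55 × 9.07824e-05 = 4.99303e-05
  w_Crisis·p_Crisis = 0.10 × 9.15586e-24 = 9.15586e-25
Denominator: 0.00614809 + 0.000258252 + 4.99303e-05 + 9.15586e-25 = 0.00645627
P(Regime Bear | data) ≈ 0.952

0.952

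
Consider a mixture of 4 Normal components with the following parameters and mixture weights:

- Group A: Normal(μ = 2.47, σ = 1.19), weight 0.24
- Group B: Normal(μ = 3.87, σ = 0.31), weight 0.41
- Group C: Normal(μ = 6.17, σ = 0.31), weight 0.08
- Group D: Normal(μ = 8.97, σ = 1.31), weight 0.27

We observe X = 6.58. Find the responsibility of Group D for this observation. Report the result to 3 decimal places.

Posterior ∝ prior × likelihood, so P(k | x) ∝ π_k f_k(x); normalise over all components.
Component likelihoods at x = 6.58:
  p_A = (1/(1.19·√(2π)))·exp(−(6.58−2.47)²/(2·1.19²)) = 0.335246·exp(-5.96430) = 0.00086119
  p_B = (1/(0.31·√(2π)))·exp(−(6.58−3.87)²/(2·0.31²)) = 1.286911·exp(-38.21072) = 3.27223e-17
  p_C = (1/(0.31·√(2π)))·exp(−(6.58−6.17)²/(2·0.31²)) = 1.286911·exp(-0.87461) = 0.536674
  p_D = (1/(1.31·√(2π)))·exp(−(6.58−8.97)²/(2·1.31²)) = 0.304536·exp(-1.66427) = 0.0576576
Multiply by the mixture weights:
  π_A·p_A = 0.24 × 0.00086119 = 0.000206686
  π_B·p_B = 0.41 × 3.27223e-17 = 1.34162e-17
  π_C·p_C = 0.08 × 0.536674 = 0.0429339
  π_D·p_D = 0.27 × 0.0576576 = 0.0155675
Marginal: 0.000206686 + 1.34162e-17 + 0.0429339 + 0.0155675 = 0.0587081
P(Group D | 6.58) ≈ 0.265

0.265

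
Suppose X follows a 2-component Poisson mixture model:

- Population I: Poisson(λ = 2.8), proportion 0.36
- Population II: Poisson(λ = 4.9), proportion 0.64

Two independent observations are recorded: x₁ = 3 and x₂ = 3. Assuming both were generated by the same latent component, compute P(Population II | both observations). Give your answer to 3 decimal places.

The responsibility of component k is π_k f_k(x) divided by Σ_j π_j f_j(x).
Since both observations come from the same component, the likelihood for component k is f_k(x₁)·f_k(x₂).
  p_I = [0.222484] × [0.222484] = 0.049499
  p_II = [0.146014] × [0.146014] = 0.02132
Prior × likelihood for each component:
  π_I·p_I = 0.36 × 0.049499 = 0.0178196
  π_II·p_II = 0.64 × 0.02132 = 0.0136448
Marginal: 0.0178196 + 0.0136448 = 0.0314645
So the posterior for Population II is 0.0136448 / 0.0314645 ≈ 0.434.

0.434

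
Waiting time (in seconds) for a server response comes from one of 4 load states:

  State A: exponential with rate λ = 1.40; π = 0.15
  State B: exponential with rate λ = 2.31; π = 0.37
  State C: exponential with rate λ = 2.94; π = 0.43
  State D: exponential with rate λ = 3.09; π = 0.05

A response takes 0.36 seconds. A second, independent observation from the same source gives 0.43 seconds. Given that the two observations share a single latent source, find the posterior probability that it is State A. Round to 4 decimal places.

0.1184

Apply Bayes' rule: the posterior for each component is proportional to its prior times its likelihood at x.
Since both observations come from the same component, the likelihood for component k is f_k(x₁)·f_k(x₂).
  p_A = [0.845753] × [0.766801] = 0.648524
  p_B = [1.00566] × [0.855514] = 0.86036
  p_C = [1.02021] × [0.830448] = 0.847232
  p_D = [1.0159] × [0.818298] = 0.831306
Multiply by the mixture weights:
  P(Z=A)·p_A = 0.15 × 0.648524 = 0.0972787
  P(Z=B)·p_B = 0.37 × 0.86036 = 0.318333
  P(Z=C)·p_C = 0.43 × 0.847232 = 0.36431
  P(Z=D)·p_D = 0.05 × 0.831306 = 0.0415653
Marginal: 0.0972787 + 0.318333 + 0.36431 + 0.0415653 = 0.821487
So the posterior for State A is 0.0972787 / 0.821487 ≈ 0.1184.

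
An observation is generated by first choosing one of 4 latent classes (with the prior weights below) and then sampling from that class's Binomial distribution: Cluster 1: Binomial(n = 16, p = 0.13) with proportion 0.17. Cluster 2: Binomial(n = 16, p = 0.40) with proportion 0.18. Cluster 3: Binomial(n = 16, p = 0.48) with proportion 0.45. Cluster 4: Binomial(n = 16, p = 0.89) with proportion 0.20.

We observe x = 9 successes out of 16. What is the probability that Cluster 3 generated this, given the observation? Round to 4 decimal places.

Apply Bayes' rule: the posterior for each component is proportional to its prior times its likelihood at x.
Binomial probabilities:
  p_1 = C(16,9)·0.13^9·0.87^7 = 11440·1.06045e-08·0.377255 = 4.57668e-05
  p_2 = C(16,9)·0.40^9·0.60^7 = 11440·0.000262144·0.0279936 = 0.0839508
  p_3 = C(16,9)·0.48^9·0.52^7 = 11440·0.00135261·0.0102807 = 0.159082
  p_4 = C(16,9)·0.89^9·0.11^7 = 11440·0.350356·1.94872e-07 = 0.000781061
Prior × likelihood for each component:
  w_1·p_1 = 0.17 × 4.57668e-05 = 7.78036e-06
  w_2·p_2 = 0.18 × 0.0839508 = 0.0151111
  w_3·p_3 = 0.45 × 0.159082 = 0.0715868
  w_4·p_4 = 0.20 × 0.000781061 = 0.000156212
Normaliser: 7.78036e-06 + 0.0151111 + 0.0715868 + 0.000156212 = 0.086862
Responsibility of Cluster 3: 0.0715868 / 0.086862 ≈ 0.8241

0.8241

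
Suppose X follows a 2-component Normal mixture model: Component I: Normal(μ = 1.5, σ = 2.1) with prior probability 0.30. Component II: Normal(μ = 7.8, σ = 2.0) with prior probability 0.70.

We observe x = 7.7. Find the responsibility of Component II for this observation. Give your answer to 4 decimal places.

0.9948

P(component k | x) = w_k·f_k(x) / marginal(x), where marginal(x) = Σ_j w_j·f_j(x).
Evaluate each component's likelihood at the observed value:
  L_I = 0.00243173
  L_II = 0.199222
Unnormalised posteriors:
  w_I·L_I = 0.30 × 0.00243173 = 0.000729519
  w_II·L_II = 0.70 × 0.199222 = 0.139455
Sum: 0.000729519 + 0.139455 = 0.140185
Responsibility of Component II: 0.139455 / 0.140185 ≈ 0.9948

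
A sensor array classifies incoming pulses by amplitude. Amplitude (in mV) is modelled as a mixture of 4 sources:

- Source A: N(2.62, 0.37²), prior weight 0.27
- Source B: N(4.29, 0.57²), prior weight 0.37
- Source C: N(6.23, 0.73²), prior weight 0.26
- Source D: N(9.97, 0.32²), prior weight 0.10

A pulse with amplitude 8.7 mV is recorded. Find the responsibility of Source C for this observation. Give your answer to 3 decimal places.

0.907

Apply Bayes' rule: the posterior for each component is proportional to its prior times its likelihood at x.
Normal densities:
  L_A = 2.49782e-59
  L_B = 7.02875e-14
  L_C = 0.00178476
  L_D = 0.000473673
Weight by the priors:
  P(Z=A)·L_A = 0.27 × 2.49782e-59 = 6.7441e-60
  P(Z=B)·L_B = 0.37 × 7.02875e-14 = 2.60064e-14
  P(Z=C)·L_C = 0.26 × 0.00178476 = 0.000464037
  P(Z=D)·L_D = 0.10 × 0.000473673 = 4.73673e-05
Evidence: 6.7441e-60 + 2.60064e-14 + 0.000464037 + 4.73673e-05 = 0.000511404
Responsibility of Source C: 0.000464037 / 0.000511404 ≈ 0.907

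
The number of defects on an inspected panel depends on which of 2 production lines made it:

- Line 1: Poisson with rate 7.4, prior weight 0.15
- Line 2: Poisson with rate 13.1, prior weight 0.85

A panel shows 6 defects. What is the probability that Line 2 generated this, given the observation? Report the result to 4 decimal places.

0.3685

P(component k | x) = π_k·f_k(x) / marginal(x), where marginal(x) = Σ_j π_j·f_j(x).
Component likelihoods at x = 6 defects:
  p_1 = 0.139405
  p_2 = 0.0143561
Unnormalised posteriors:
  π_1·p_1 = 0.15 × 0.139405 = 0.0209108
  π_2·p_2 = 0.85 × 0.0143561 = 0.0122027
Marginal: 0.0209108 + 0.0122027 = 0.0331135
So the posterior for Line 2 is 0.0122027 / 0.0331135 ≈ 0.3685.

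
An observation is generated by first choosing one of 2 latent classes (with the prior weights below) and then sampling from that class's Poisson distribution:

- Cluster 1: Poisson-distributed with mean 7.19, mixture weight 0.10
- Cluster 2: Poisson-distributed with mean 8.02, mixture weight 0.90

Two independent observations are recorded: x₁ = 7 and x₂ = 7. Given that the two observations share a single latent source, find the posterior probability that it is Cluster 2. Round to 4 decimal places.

0.8876

By Bayes' theorem, P(k | x) = P(Z=k) f_k(x) / Σ_j P(Z=j) f_j(x).
Since both observations come from the same component, the likelihood for component k is f_k(x₁)·f_k(x₂).
  f_1 = [e^(−7.19)·7.19^7/7! = 0.148626] × [0.148626] = 0.0220896
  f_2 = [e^(−8.02)·8.02^7/7! = 0.139235] × [0.139235] = 0.0193864
Weight by the priors:
  P(Z=1)·f_1 = 0.10 × 0.0220896 = 0.00220896
  P(Z=2)·f_2 = 0.90 × 0.0193864 = 0.0174477
Denominator: 0.00220896 + 0.0174477 = 0.0196567
So the posterior for Cluster 2 is 0.0174477 / 0.0196567 ≈ 0.8876.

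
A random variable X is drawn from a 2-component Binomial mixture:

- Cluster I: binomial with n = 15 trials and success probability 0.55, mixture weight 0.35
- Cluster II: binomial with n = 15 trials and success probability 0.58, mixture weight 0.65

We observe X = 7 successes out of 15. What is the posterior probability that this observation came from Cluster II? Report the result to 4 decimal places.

By Bayes' theorem, P(k | x) = P(Z=k) f_k(x) / Σ_j P(Z=j) f_j(x).
Evaluate each component's likelihood at the observed value:
  L_I = C(15,7)·0.55^7·0.45^8 = 6435·0.0152244·0.00168151 = 0.164736
  L_II = C(15,7)·0.58^7·0.42^8 = 6435·0.0220798·0.000968265 = 0.137575
Multiply by the mixture weights:
  P(Z=I)·L_I = 0.35 × 0.164736 = 0.0576575
  P(Z=II)·L_II = 0.65 × 0.137575 = 0.0894236
Denominator: 0.0576575 + 0.0894236 = 0.147081
P(Cluster II | data) = 0.0894236 / 0.147081 ≈ 0.6080

0.6080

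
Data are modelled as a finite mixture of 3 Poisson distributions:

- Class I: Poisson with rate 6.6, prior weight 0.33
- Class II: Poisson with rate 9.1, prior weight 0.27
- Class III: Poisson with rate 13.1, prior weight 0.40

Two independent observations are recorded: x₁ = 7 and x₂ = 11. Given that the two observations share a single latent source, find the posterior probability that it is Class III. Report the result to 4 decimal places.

0.1835

The responsibility of component k is w_k f_k(x) divided by Σ_j w_j f_j(x).
Since both observations come from the same component, the likelihood for component k is f_k(x₁)·f_k(x₂).
  L_I = [0.147243] × [0.0352764] = 0.00519419
  L_II = [0.114493] × [0.0991334] = 0.0113501
  L_III = [0.0268665] × [0.0999012] = 0.00268399
Prior × likelihood for each component:
  w_I·L_I = 0.33 × 0.00519419 = 0.00171408
  w_II·L_II = 0.27 × 0.0113501 = 0.00306452
  w_III·L_III = 0.40 × 0.00268399 = 0.0010736
Marginal: 0.00171408 + 0.00306452 + 0.0010736 = 0.0058522
P(Class III | data) = 0.0010736 / 0.0058522 ≈ 0.1835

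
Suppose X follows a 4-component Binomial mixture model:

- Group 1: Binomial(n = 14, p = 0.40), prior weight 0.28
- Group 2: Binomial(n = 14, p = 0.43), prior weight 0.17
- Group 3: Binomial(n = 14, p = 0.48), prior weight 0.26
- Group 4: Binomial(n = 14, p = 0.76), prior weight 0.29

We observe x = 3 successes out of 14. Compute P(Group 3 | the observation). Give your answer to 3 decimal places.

Posterior ∝ prior × likelihood, so P(k | x) ∝ π_k f_k(x); normalise over all components.
Binomial probabilities:
  f_1 = 0.0845172
  f_2 = 0.0597214
  f_3 = 0.0302595
  f_4 = 2.43145e-05
Unnormalised posteriors:
  π_1·f_1 = 0.28 × 0.0845172 = 0.0236648
  π_2·f_2 = 0.17 × 0.0597214 = 0.0101526
  π_3·f_3 = 0.26 × 0.0302595 = 0.00786747
  π_4·f_4 = 0.29 × 2.43145e-05 = 7.05121e-06
Evidence: 0.0236648 + 0.0101526 + 0.00786747 + 7.05121e-06 = 0.041692
P(Group 3 | the observation) ≈ 0.189

0.189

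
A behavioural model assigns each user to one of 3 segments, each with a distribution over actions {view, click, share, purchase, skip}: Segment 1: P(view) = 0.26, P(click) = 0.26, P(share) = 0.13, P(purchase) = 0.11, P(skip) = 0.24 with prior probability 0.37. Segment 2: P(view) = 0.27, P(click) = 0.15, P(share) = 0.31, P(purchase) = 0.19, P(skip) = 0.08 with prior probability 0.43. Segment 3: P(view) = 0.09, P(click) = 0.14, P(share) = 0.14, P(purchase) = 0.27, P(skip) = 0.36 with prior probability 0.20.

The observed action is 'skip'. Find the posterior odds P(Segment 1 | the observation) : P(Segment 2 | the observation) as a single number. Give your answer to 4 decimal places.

2.5814

Posterior odds = (π_i f_i(x)) / (π_j f_j(x)); the normalising sum cancels.
Evaluate each component's likelihood at the observed value:
  p_1 = P(skip | comp) = 0.24
  p_2 = P(skip | comp) = 0.08
  p_3 = P(skip | comp) = 0.36
Odds = (0.37/0.43) × (0.24/0.08) = 0.860465 × 3 ≈ 2.5814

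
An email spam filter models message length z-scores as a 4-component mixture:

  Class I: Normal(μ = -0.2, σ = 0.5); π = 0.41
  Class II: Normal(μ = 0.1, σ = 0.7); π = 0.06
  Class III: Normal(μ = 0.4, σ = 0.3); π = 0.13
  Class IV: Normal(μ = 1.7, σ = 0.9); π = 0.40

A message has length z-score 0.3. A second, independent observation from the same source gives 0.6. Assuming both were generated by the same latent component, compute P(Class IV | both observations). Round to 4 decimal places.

0.0456

The responsibility of component k is P(Z=k) f_k(x) divided by Σ_j P(Z=j) f_j(x).
Since both observations come from the same component, the likelihood for component k is f_k(x₁)·f_k(x₂).
  L_I = [0.483941] × [0.221842] = 0.107358
  L_II = [0.547124] × [0.441593] = 0.241606
  L_III = [1.25794] × [1.06483] = 1.33949
  L_IV = [0.132198] × [0.210033] = 0.0277659
Unnormalised posteriors:
  P(Z=I)·L_I = 0.41 × 0.107358 = 0.0440169
  P(Z=II)·L_II = 0.06 × 0.241606 = 0.0144964
  P(Z=III)·L_III = 0.13 × 1.33949 = 0.174134
  P(Z=IV)·L_IV = 0.40 × 0.0277659 = 0.0111064
Sum: 0.0440169 + 0.0144964 + 0.174134 + 0.0111064 = 0.243754
So the posterior for Class IV is 0.0111064 / 0.243754 ≈ 0.0456.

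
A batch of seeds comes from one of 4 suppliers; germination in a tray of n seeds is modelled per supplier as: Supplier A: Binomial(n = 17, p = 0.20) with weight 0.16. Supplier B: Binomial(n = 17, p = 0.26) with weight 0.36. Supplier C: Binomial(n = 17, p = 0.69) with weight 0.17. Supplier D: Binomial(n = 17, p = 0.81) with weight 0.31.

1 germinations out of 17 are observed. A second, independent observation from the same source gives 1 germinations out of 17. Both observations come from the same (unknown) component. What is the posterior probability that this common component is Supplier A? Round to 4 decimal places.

Apply Bayes' rule: the posterior for each component is proportional to its prior times its likelihood at x.
Since both observations come from the same component, the likelihood for component k is f_k(x₁)·f_k(x₂).
  L_A = [C(17,1)·0.20^1·0.80^16 = 17·0.2·0.0281475 = 0.0957015] × [0.0957015] = 0.00915878
  L_B = [C(17,1)·0.26^1·0.74^16 = 17·0.26·0.00808551 = 0.035738] × [0.035738] = 0.0012772
  L_C = [C(17,1)·0.69^1·0.31^16 = 17·0.69·7.27423e-09 = 8.53267e-08] × [8.53267e-08] = 7.28065e-15
  L_D = [C(17,1)·0.81^1·0.19^16 = 17·0.81·2.88441e-12 = 3.97184e-11] × [3.97184e-11] = 1.57755e-21
Unnormalised posteriors:
  π_A·L_A = 0.16 × 0.00915878 = 0.0014654
  π_B·L_B = 0.36 × 0.0012772 = 0.000459793
  π_C·L_C = 0.17 × 7.28065e-15 = 1.23771e-15
  π_D·L_D = 0.31 × 1.57755e-21 = 4.8904e-22
Normaliser: 0.0014654 + 0.000459793 + 1.23771e-15 + 4.8904e-22 = 0.0019252
P(Supplier A | data) = 0.0014654 / 0.0019252 ≈ 0.7612

0.7612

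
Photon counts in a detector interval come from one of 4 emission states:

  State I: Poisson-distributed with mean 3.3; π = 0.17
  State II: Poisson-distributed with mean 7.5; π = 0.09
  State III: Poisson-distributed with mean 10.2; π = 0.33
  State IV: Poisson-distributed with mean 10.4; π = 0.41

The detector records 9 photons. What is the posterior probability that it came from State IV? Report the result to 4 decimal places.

P(component k | x) = π_k·f_k(x) / marginal(x), where marginal(x) = Σ_j π_j·f_j(x).
Component likelihoods at x = 9 photons:
  p_I = 0.00471727
  p_II = 0.11444
  p_III = 0.122415
  p_IV = 0.119364
Unnormalised posteriors:
  π_I·p_I = 0.17 × 0.00471727 = 0.000801936
  π_II·p_II = 0.09 × 0.11444 = 0.0102996
  π_III·p_III = 0.33 × 0.122415 = 0.040397
  π_IV·p_IV = 0.41 × 0.119364 = 0.0489394
Sum: 0.000801936 + 0.0102996 + 0.040397 + 0.0489394 = 0.100438
So the posterior for State IV is 0.0489394 / 0.100438 ≈ 0.4873.

0.4873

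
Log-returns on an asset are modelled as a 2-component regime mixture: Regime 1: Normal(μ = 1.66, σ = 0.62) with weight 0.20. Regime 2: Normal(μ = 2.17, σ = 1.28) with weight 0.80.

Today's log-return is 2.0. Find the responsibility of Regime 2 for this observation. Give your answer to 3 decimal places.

0.691

By Bayes' theorem, P(k | x) = w_k f_k(x) / Σ_j w_j f_j(x).
Evaluate each component's likelihood at the observed value:
  p_1 = 0.553625
  p_2 = 0.308937
Unnormalised posteriors:
  w_1·p_1 = 0.20 × 0.553625 = 0.110725
  w_2·p_2 = 0.80 × 0.308937 = 0.24715
Evidence: 0.110725 + 0.24715 = 0.357875
P(Regime 2 | x) = 0.24715 / 0.357875 ≈ 0.691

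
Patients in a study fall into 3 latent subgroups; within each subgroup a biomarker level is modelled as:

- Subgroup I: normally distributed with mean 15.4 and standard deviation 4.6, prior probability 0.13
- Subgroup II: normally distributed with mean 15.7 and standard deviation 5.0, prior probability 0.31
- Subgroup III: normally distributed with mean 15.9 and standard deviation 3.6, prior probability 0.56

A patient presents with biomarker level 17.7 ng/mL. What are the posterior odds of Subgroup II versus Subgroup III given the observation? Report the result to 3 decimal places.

0.417

Only the two components matter; the odds are (π_i f_i(x)) / (π_j f_j(x)).
Normal densities:
  L_I = 0.0765359
  L_II = 0.073654
  L_III = 0.0977959
0.0228327 / 0.0547657 ≈ 0.417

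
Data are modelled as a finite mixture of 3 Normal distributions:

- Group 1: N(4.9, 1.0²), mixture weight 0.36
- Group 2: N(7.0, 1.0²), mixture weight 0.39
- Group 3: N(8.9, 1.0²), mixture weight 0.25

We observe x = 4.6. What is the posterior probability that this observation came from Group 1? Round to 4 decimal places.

0.9401

Apply Bayes' rule: the posterior for each component is proportional to its prior times its likelihood at x.
Component likelihoods at x = 4.6:
  f_1 = 0.381388
  f_2 = 0.0223945
  f_3 = 3.85352e-05
Multiply by the mixture weights:
  w_1·f_1 = 0.36 × 0.381388 = 0.1373
  w_2·f_2 = 0.39 × 0.0223945 = 0.00873387
  w_3·f_3 = 0.25 × 3.85352e-05 = 9.6338e-06
Denominator: 0.1373 + 0.00873387 + 9.6338e-06 = 0.146043
So the posterior for Group 1 is 0.1373 / 0.146043 ≈ 0.9401.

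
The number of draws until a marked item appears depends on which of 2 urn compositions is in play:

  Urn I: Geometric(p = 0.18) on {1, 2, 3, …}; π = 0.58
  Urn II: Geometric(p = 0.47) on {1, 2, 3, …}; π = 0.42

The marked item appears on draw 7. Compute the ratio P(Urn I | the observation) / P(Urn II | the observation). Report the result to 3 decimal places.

7.254

Since P(k|x) ∝ π_k f_k(x), the posterior odds are π_i f_i(x) / (π_j f_j(x)).
Geometric probabilities:
  L_I = 0.0547212
  L_II = 0.0104172
Odds = (0.58/0.42) × (0.0547212/0.0104172) = 1.38095 × 5.25294 ≈ 7.254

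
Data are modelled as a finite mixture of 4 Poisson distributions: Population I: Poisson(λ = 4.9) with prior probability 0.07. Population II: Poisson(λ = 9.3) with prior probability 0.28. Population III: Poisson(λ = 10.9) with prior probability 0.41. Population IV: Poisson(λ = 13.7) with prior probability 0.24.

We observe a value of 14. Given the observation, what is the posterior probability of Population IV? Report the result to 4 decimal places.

Posterior ∝ prior × likelihood, so P(k | x) ∝ w_k f_k(x); normalise over all components.
Component likelihoods at x = 14:
  p_I = 0.000392911
  p_II = 0.0379677
  p_III = 0.0707543
  p_IV = 0.105644
Unnormalised posteriors:
  w_I·p_I = 0.07 × 0.000392911 = 2.75037e-05
  w_II·p_II = 0.28 × 0.0379677 = 0.010631
  w_III·p_III = 0.41 × 0.0707543 = 0.0290093
  w_IV·p_IV = 0.24 × 0.105644 = 0.0253546
Marginal: 2.75037e-05 + 0.010631 + 0.0290093 + 0.0253546 = 0.0650223
Responsibility of Population IV: 0.0253546 / 0.0650223 ≈ 0.3899

0.3899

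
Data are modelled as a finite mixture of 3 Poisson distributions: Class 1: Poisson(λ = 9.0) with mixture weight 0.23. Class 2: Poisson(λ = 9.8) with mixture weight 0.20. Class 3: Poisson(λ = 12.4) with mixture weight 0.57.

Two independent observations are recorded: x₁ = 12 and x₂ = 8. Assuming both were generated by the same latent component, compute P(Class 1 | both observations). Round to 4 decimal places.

The responsibility of component k is w_k f_k(x) divided by Σ_j w_j f_j(x).
Since both observations come from the same component, the likelihood for component k is f_k(x₁)·f_k(x₂).
  p_1 = [e^(−9.0)·9.0^12/12! = 0.072765] × [0.131756] = 0.00958721
  p_2 = [e^(−9.8)·9.8^12/12! = 0.0908427] × [0.117004] = 0.010629
  p_3 = [e^(−12.4)·12.4^12/12! = 0.113624] × [0.0570954] = 0.00648744
Multiply by the mixture weights:
  w_1·p_1 = 0.23 × 0.00958721 = 0.00220506
  w_2·p_2 = 0.20 × 0.010629 = 0.0021258
  w_3·p_3 = 0.57 × 0.00648744 = 0.00369784
Normaliser: 0.00220506 + 0.0021258 + 0.00369784 = 0.00802869
So the posterior for Class 1 is 0.00220506 / 0.00802869 ≈ 0.2746.

0.2746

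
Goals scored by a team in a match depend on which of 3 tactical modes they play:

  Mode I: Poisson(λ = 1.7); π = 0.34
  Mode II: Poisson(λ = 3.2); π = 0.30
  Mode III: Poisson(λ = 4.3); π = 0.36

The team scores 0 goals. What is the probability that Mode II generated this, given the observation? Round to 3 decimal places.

0.154

The responsibility of component k is P(Z=k) f_k(x) divided by Σ_j P(Z=j) f_j(x).
Component likelihoods at x = 0 goals:
  f_I = e^(−1.7)·1.7^0/0! = 0.182684
  f_II = e^(−3.2)·3.2^0/0! = 0.0407622
  f_III = e^(−4.3)·4.3^0/0! = 0.0135686
Prior × likelihood for each component:
  P(Z=I)·f_I = 0.34 × 0.182684 = 0.0621124
  P(Z=II)·f_II = 0.30 × 0.0407622 = 0.0122287
  P(Z=III)·f_III = 0.36 × 0.0135686 = 0.00488468
Normaliser: 0.0621124 + 0.0122287 + 0.00488468 = 0.0792257
P(Mode II | data) = 0.0122287 / 0.0792257 ≈ 0.154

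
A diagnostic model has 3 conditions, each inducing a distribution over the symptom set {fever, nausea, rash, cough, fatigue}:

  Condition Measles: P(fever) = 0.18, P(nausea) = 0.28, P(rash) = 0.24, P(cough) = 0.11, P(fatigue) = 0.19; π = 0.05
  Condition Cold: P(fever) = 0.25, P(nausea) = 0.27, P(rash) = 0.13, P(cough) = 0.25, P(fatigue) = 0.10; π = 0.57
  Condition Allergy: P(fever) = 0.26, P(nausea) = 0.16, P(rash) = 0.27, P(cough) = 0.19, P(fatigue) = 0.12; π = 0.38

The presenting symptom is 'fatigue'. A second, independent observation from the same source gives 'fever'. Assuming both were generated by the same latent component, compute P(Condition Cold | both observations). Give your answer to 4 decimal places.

By Bayes' theorem, P(k | x) = P(Z=k) f_k(x) / Σ_j P(Z=j) f_j(x).
Since both observations come from the same component, the likelihood for component k is f_k(x₁)·f_k(x₂).
  p_Measles = [P(fatigue | comp) = 0.19] × [0.18] = 0.0342
  p_Cold = [P(fatigue | comp) = 0.10] × [0.25] = 0.025
  p_Allergy = [P(fatigue | comp) = 0.12] × [0.26] = 0.0312
Weight by the priors:
  P(Z=Measles)·p_Measles = 0.05 × 0.0342 = 0.00171
  P(Z=Cold)·p_Cold = 0.57 × 0.025 = 0.01425
  P(Z=Allergy)·p_Allergy = 0.38 × 0.0312 = 0.011856
Evidence: 0.00171 + 0.01425 + 0.011856 = 0.027816
P(Condition Cold | x₁,x₂) ≈ 0.5123

0.5123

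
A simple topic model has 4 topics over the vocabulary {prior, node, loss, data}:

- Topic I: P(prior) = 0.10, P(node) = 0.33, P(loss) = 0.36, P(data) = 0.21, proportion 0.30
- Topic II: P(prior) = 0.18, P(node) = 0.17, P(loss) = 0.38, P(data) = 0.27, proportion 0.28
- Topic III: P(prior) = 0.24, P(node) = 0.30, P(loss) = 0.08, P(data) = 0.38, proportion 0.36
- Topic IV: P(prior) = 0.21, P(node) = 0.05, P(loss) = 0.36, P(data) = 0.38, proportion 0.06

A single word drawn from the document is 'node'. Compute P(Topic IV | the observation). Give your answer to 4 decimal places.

Apply Bayes' rule: the posterior for each component is proportional to its prior times its likelihood at x.
Evaluate each component's likelihood at the observed value:
  p_I = 0.33
  p_II = 0.17
  p_III = 0.3
  p_IV = 0.05
Prior × likelihood for each component:
  w_I·p_I = 0.30 × 0.33 = 0.099
  w_II·p_II = 0.28 × 0.17 = 0.0476
  w_III·p_III = 0.36 × 0.3 = 0.108
  w_IV·p_IV = 0.06 × 0.05 = 0.003
Marginal: 0.099 + 0.0476 + 0.108 + 0.003 = 0.2576
P(Topic IV | x) ≈ 0.0116

0.0116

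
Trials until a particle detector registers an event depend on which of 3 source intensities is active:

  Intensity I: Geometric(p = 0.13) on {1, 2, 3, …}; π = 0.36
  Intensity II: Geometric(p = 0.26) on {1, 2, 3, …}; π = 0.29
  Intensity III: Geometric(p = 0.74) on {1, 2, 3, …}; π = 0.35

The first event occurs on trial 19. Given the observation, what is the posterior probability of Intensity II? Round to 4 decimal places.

0.0804

P(component k | x) = P(Z=k)·f_k(x) / marginal(x), where marginal(x) = Σ_j P(Z=j)·f_j(x).
Evaluate each component's likelihood at the observed value:
  f_I = 0.0105996
  f_II = 0.00115118
  f_III = 2.18148e-11
Multiply by the mixture weights:
  P(Z=I)·f_I = 0.36 × 0.0105996 = 0.00381586
  P(Z=II)·f_II = 0.29 × 0.00115118 = 0.000333843
  P(Z=III)·f_III = 0.35 × 2.18148e-11 = 7.63519e-12
Normaliser: 0.00381586 + 0.000333843 + 7.63519e-12 = 0.0041497
So the posterior for Intensity II is 0.000333843 / 0.0041497 ≈ 0.0804.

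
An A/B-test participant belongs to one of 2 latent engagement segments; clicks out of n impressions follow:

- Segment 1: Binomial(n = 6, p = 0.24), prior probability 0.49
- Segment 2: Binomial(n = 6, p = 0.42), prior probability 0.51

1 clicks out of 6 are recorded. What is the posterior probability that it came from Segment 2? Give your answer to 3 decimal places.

Posterior ∝ prior × likelihood, so P(k | x) ∝ w_k f_k(x); normalise over all components.
Binomial probabilities:
  f_1 = C(6,1)·0.24^1·0.76^5 = 6·0.24·0.253553 = 0.365116
  f_2 = C(6,1)·0.42^1·0.58^5 = 6·0.42·0.0656357 = 0.165402
Weight by the priors:
  w_1·f_1 = 0.49 × 0.365116 = 0.178907
  w_2·f_2 = 0.51 × 0.165402 = 0.084355
Sum: 0.178907 + 0.084355 = 0.263262
Responsibility of Segment 2: 0.084355 / 0.263262 ≈ 0.320

0.320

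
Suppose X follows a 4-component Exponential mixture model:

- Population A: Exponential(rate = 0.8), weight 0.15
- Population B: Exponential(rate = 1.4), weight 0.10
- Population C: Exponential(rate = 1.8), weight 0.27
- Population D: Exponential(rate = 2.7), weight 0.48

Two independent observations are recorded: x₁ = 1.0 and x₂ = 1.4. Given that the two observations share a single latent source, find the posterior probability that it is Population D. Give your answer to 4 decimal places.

Posterior ∝ prior × likelihood, so P(k | x) ∝ π_k f_k(x); normalise over all components.
Since both observations come from the same component, the likelihood for component k is f_k(x₁)·f_k(x₂).
  f_A = [0.359463] × [0.261024] = 0.0938285
  f_B = [0.345236] × [0.197202] = 0.0680811
  f_C = [0.297538] × [0.144827] = 0.0430916
  f_D = [0.181455] × [0.0616213] = 0.0111815
Weight by the priors:
  π_A·f_A = 0.15 × 0.0938285 = 0.0140743
  π_B·f_B = 0.10 × 0.0680811 = 0.00680811
  π_C·f_C = 0.27 × 0.0430916 = 0.0116347
  π_D·f_D = 0.48 × 0.0111815 = 0.00536711
Normaliser: 0.0140743 + 0.00680811 + 0.0116347 + 0.00536711 = 0.0378842
P(Population D | x₁, x₂) ≈ 0.1417

0.1417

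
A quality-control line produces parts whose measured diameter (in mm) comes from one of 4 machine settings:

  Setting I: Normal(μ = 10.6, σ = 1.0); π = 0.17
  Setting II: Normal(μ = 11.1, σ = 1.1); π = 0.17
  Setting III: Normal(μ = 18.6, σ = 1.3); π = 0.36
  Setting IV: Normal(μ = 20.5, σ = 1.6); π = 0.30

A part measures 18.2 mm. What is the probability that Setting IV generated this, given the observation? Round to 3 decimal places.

0.202

P(component k | x) = P(Z=k)·f_k(x) / marginal(x), where marginal(x) = Σ_j P(Z=j)·f_j(x).
Normal densities:
  f_I = (1/(1.0·√(2π)))·exp(−(18.2−10.6)²/(2·1.0²)) = 0.398942·exp(-28.88000) = 1.14416e-13
  f_II = (1/(1.1·√(2π)))·exp(−(18.2−11.1)²/(2·1.1²)) = 0.362675·exp(-20.83058) = 3.25771e-10
  f_III = (1/(1.3·√(2π)))·exp(−(18.2−18.6)²/(2·1.3²)) = 0.306879·exp(-0.04734) = 0.29269
  f_IV = (1/(1.6·√(2π)))·exp(−(18.2−20.5)²/(2·1.6²)) = 0.249339·exp(-1.03320) = 0.0887311
Weight by the priors:
  P(Z=I)·f_I = 0.17 × 1.14416e-13 = 1.94507e-14
  P(Z=II)·f_II = 0.17 × 3.25771e-10 = 5.5381e-11
  P(Z=III)·f_III = 0.36 × 0.29269 = 0.105369
  P(Z=IV)·f_IV = 0.30 × 0.0887311 = 0.0266193
Normaliser: 1.94507e-14 + 5.5381e-11 + 0.105369 + 0.0266193 = 0.131988
So the posterior for Setting IV is 0.0266193 / 0.131988 ≈ 0.202.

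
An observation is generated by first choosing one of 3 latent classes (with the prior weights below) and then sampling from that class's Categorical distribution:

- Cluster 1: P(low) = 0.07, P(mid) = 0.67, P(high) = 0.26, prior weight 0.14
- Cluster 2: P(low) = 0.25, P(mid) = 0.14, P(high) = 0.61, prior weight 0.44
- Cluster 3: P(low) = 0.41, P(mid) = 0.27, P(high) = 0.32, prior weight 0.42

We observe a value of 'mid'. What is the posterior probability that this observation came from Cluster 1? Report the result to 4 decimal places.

P(component k | x) = π_k·f_k(x) / marginal(x), where marginal(x) = Σ_j π_j·f_j(x).
Evaluate each component's likelihood at the observed value:
  p_1 = P(mid | comp) = 0.67
  p_2 = P(mid | comp) = 0.14
  p_3 = P(mid | comp) = 0.27
Unnormalised posteriors:
  π_1·p_1 = 0.14 × 0.67 = 0.0938
  π_2·p_2 = 0.44 × 0.14 = 0.0616
  π_3·p_3 = 0.42 × 0.27 = 0.1134
Marginal: 0.0938 + 0.0616 + 0.1134 = 0.2688
So the posterior for Cluster 1 is 0.0938 / 0.2688 ≈ 0.3490.

0.3490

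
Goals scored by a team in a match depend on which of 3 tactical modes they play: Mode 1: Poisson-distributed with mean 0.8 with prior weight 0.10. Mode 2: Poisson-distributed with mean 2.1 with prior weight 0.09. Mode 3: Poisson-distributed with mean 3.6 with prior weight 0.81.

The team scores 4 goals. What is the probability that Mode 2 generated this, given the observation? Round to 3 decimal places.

Posterior ∝ prior × likelihood, so P(k | x) ∝ π_k f_k(x); normalise over all components.
Component likelihoods at x = 4 goals:
  f_1 = e^(−0.8)·0.8^4/4! = 0.00766855
  f_2 = e^(−2.1)·2.1^4/4! = 0.099231
  f_3 = e^(−3.6)·3.6^4/4! = 0.191222
Weight by the priors:
  π_1·f_1 = 0.10 × 0.00766855 = 0.000766855
  π_2·f_2 = 0.09 × 0.099231 = 0.00893079
  π_3·f_3 = 0.81 × 0.191222 = 0.15489
Marginal: 0.000766855 + 0.00893079 + 0.15489 = 0.164588
P(Mode 2 | the observation) ≈ 0.054

0.054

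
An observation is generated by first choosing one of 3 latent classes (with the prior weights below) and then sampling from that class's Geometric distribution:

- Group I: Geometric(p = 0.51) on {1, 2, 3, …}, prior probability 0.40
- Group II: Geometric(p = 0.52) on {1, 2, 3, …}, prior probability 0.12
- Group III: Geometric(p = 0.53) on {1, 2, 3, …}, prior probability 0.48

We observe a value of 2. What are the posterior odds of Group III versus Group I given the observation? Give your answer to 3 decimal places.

1.196

The posterior odds equal the prior odds times the likelihood ratio: (π_i/π_j)·(f_i(x)/f_j(x)).
Evaluate each component's likelihood at the observed value:
  L_I = 0.2499
  L_II = 0.2496
  L_III = 0.2491
Odds = (0.48/0.40) × (0.2491/0.2499) = 1.2 × 0.996799 ≈ 1.196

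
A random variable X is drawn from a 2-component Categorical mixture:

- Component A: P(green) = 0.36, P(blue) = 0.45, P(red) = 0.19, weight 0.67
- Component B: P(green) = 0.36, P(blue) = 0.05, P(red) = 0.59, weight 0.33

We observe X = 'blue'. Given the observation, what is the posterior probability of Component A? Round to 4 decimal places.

P(component k | x) = w_k·f_k(x) / marginal(x), where marginal(x) = Σ_j w_j·f_j(x).
Evaluate each component's likelihood at the observed value:
  f_A = 0.45
  f_B = 0.05
Weight by the priors:
  w_A·f_A = 0.67 × 0.45 = 0.3015
  w_B·f_B = 0.33 × 0.05 = 0.0165
Denominator: 0.3015 + 0.0165 = 0.318
So the posterior for Component A is 0.3015 / 0.318 ≈ 0.9481.

0.9481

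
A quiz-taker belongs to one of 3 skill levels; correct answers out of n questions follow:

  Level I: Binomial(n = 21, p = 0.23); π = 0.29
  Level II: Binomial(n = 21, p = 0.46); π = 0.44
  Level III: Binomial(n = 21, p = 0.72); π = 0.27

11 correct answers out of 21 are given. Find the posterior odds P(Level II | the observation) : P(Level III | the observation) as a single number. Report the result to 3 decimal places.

Posterior odds = (π_i f_i(x)) / (π_j f_j(x)); the normalising sum cancels.
Evaluate each component's likelihood at the observed value:
  f_I = C(21,11)·0.23^11·0.77^10 = 352716·9.5281e-08·0.0732668 = 0.00246229
  f_II = C(21,11)·0.46^11·0.54^10 = 352716·0.000195135·0.00210833 = 0.145111
  f_III = C(21,11)·0.72^11·0.28^10 = 352716·0.0269561·2.96197e-06 = 0.028162
0.0638486 / 0.00760373 ≈ 8.397

8.397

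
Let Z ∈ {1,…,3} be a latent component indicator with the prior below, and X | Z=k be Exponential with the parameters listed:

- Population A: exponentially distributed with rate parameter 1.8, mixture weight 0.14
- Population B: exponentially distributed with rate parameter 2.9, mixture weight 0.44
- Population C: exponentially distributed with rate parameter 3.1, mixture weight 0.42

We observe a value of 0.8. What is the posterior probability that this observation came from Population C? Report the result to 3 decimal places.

The responsibility of component k is π_k f_k(x) divided by Σ_j π_j f_j(x).
Component likelihoods at x = 0.8:
  f_A = 1.8·e^(−1.8·0.8) = 1.8·e^(−1.4400) = 0.42647
  f_B = 2.9·e^(−2.9·0.8) = 2.9·e^(−2.3200) = 0.284993
  f_C = 3.1·e^(−3.1·0.8) = 3.1·e^(−2.4800) = 0.259604
Weight by the priors:
  π_A·f_A = 0.14 × 0.42647 = 0.0597058
  π_B·f_B = 0.44 × 0.284993 = 0.125397
  π_C·f_C = 0.42 × 0.259604 = 0.109034
Marginal: 0.0597058 + 0.125397 + 0.109034 = 0.294137
P(Population C | 0.8) = 0.109034 / 0.294137 ≈ 0.371

0.371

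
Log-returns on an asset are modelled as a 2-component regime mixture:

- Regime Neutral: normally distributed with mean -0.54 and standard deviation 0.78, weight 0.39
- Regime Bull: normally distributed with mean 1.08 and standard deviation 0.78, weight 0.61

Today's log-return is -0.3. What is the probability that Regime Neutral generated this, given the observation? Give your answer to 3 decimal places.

0.745

P(component k | x) = w_k·f_k(x) / marginal(x), where marginal(x) = Σ_j w_j·f_j(x).
Evaluate each component's likelihood at the observed value:
  f_Neutral = (1/(0.78·√(2π)))·exp(−(-0.3−-0.54)²/(2·0.78²)) = 0.511464·exp(-0.04734) = 0.487817
  f_Bull = (1/(0.78·√(2π)))·exp(−(-0.3−1.08)²/(2·0.78²)) = 0.511464·exp(-1.56509) = 0.106932
Prior × likelihood for each component:
  w_Neutral·f_Neutral = 0.39 × 0.487817 = 0.190249
  w_Bull·f_Bull = 0.61 × 0.106932 = 0.0652283
Denominator: 0.190249 + 0.0652283 = 0.255477
So the posterior for Regime Neutral is 0.190249 / 0.255477 ≈ 0.745.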